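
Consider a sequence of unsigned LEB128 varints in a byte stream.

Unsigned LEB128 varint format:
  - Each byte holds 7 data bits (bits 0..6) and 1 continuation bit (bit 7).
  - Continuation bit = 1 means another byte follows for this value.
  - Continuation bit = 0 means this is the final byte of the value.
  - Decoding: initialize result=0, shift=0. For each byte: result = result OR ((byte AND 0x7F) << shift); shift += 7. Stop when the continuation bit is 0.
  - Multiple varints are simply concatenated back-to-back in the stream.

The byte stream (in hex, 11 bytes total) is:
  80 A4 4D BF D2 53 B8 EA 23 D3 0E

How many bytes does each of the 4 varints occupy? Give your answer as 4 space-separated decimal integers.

Answer: 3 3 3 2

Derivation:
  byte[0]=0x80 cont=1 payload=0x00=0: acc |= 0<<0 -> acc=0 shift=7
  byte[1]=0xA4 cont=1 payload=0x24=36: acc |= 36<<7 -> acc=4608 shift=14
  byte[2]=0x4D cont=0 payload=0x4D=77: acc |= 77<<14 -> acc=1266176 shift=21 [end]
Varint 1: bytes[0:3] = 80 A4 4D -> value 1266176 (3 byte(s))
  byte[3]=0xBF cont=1 payload=0x3F=63: acc |= 63<<0 -> acc=63 shift=7
  byte[4]=0xD2 cont=1 payload=0x52=82: acc |= 82<<7 -> acc=10559 shift=14
  byte[5]=0x53 cont=0 payload=0x53=83: acc |= 83<<14 -> acc=1370431 shift=21 [end]
Varint 2: bytes[3:6] = BF D2 53 -> value 1370431 (3 byte(s))
  byte[6]=0xB8 cont=1 payload=0x38=56: acc |= 56<<0 -> acc=56 shift=7
  byte[7]=0xEA cont=1 payload=0x6A=106: acc |= 106<<7 -> acc=13624 shift=14
  byte[8]=0x23 cont=0 payload=0x23=35: acc |= 35<<14 -> acc=587064 shift=21 [end]
Varint 3: bytes[6:9] = B8 EA 23 -> value 587064 (3 byte(s))
  byte[9]=0xD3 cont=1 payload=0x53=83: acc |= 83<<0 -> acc=83 shift=7
  byte[10]=0x0E cont=0 payload=0x0E=14: acc |= 14<<7 -> acc=1875 shift=14 [end]
Varint 4: bytes[9:11] = D3 0E -> value 1875 (2 byte(s))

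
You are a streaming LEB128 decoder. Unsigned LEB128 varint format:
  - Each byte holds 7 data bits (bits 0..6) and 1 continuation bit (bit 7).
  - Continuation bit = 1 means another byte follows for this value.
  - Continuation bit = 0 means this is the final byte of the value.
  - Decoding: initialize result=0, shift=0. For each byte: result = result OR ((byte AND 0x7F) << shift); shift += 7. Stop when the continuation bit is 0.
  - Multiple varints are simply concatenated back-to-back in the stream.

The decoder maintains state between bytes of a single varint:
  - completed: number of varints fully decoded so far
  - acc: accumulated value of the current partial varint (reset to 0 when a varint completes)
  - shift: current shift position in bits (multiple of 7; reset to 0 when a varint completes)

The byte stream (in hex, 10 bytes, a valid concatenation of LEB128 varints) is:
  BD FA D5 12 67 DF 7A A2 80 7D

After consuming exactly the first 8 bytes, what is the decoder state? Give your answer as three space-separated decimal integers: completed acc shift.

byte[0]=0xBD cont=1 payload=0x3D: acc |= 61<<0 -> completed=0 acc=61 shift=7
byte[1]=0xFA cont=1 payload=0x7A: acc |= 122<<7 -> completed=0 acc=15677 shift=14
byte[2]=0xD5 cont=1 payload=0x55: acc |= 85<<14 -> completed=0 acc=1408317 shift=21
byte[3]=0x12 cont=0 payload=0x12: varint #1 complete (value=39157053); reset -> completed=1 acc=0 shift=0
byte[4]=0x67 cont=0 payload=0x67: varint #2 complete (value=103); reset -> completed=2 acc=0 shift=0
byte[5]=0xDF cont=1 payload=0x5F: acc |= 95<<0 -> completed=2 acc=95 shift=7
byte[6]=0x7A cont=0 payload=0x7A: varint #3 complete (value=15711); reset -> completed=3 acc=0 shift=0
byte[7]=0xA2 cont=1 payload=0x22: acc |= 34<<0 -> completed=3 acc=34 shift=7

Answer: 3 34 7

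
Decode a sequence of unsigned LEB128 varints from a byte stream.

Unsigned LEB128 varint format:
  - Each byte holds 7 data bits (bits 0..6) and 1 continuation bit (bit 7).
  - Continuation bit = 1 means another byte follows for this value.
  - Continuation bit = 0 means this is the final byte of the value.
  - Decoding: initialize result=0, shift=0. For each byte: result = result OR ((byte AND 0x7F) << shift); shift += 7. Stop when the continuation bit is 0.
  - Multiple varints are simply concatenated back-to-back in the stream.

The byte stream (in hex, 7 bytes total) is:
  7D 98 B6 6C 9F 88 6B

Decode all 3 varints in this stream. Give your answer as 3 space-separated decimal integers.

Answer: 125 1776408 1754143

Derivation:
  byte[0]=0x7D cont=0 payload=0x7D=125: acc |= 125<<0 -> acc=125 shift=7 [end]
Varint 1: bytes[0:1] = 7D -> value 125 (1 byte(s))
  byte[1]=0x98 cont=1 payload=0x18=24: acc |= 24<<0 -> acc=24 shift=7
  byte[2]=0xB6 cont=1 payload=0x36=54: acc |= 54<<7 -> acc=6936 shift=14
  byte[3]=0x6C cont=0 payload=0x6C=108: acc |= 108<<14 -> acc=1776408 shift=21 [end]
Varint 2: bytes[1:4] = 98 B6 6C -> value 1776408 (3 byte(s))
  byte[4]=0x9F cont=1 payload=0x1F=31: acc |= 31<<0 -> acc=31 shift=7
  byte[5]=0x88 cont=1 payload=0x08=8: acc |= 8<<7 -> acc=1055 shift=14
  byte[6]=0x6B cont=0 payload=0x6B=107: acc |= 107<<14 -> acc=1754143 shift=21 [end]
Varint 3: bytes[4:7] = 9F 88 6B -> value 1754143 (3 byte(s))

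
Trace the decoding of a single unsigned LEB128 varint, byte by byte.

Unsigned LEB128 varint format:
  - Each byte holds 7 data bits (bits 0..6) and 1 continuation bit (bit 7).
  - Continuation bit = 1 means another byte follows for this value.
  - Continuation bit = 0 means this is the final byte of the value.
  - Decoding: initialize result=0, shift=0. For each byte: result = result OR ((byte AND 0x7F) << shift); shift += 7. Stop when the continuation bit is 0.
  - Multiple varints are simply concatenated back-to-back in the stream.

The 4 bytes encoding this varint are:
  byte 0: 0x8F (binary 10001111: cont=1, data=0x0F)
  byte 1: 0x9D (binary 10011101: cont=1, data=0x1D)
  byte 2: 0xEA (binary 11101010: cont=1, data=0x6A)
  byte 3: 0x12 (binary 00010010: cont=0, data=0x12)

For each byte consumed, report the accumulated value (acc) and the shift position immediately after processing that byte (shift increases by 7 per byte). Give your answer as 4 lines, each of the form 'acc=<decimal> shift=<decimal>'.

Answer: acc=15 shift=7
acc=3727 shift=14
acc=1740431 shift=21
acc=39489167 shift=28

Derivation:
byte 0=0x8F: payload=0x0F=15, contrib = 15<<0 = 15; acc -> 15, shift -> 7
byte 1=0x9D: payload=0x1D=29, contrib = 29<<7 = 3712; acc -> 3727, shift -> 14
byte 2=0xEA: payload=0x6A=106, contrib = 106<<14 = 1736704; acc -> 1740431, shift -> 21
byte 3=0x12: payload=0x12=18, contrib = 18<<21 = 37748736; acc -> 39489167, shift -> 28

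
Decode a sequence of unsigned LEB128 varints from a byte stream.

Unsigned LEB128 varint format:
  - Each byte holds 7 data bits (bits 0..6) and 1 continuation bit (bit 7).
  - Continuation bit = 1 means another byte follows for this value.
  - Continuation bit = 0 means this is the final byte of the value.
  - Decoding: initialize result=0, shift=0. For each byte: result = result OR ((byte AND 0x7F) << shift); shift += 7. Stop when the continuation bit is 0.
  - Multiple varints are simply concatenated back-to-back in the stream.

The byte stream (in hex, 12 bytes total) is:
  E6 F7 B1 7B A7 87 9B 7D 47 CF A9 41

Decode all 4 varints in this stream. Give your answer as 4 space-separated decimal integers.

  byte[0]=0xE6 cont=1 payload=0x66=102: acc |= 102<<0 -> acc=102 shift=7
  byte[1]=0xF7 cont=1 payload=0x77=119: acc |= 119<<7 -> acc=15334 shift=14
  byte[2]=0xB1 cont=1 payload=0x31=49: acc |= 49<<14 -> acc=818150 shift=21
  byte[3]=0x7B cont=0 payload=0x7B=123: acc |= 123<<21 -> acc=258767846 shift=28 [end]
Varint 1: bytes[0:4] = E6 F7 B1 7B -> value 258767846 (4 byte(s))
  byte[4]=0xA7 cont=1 payload=0x27=39: acc |= 39<<0 -> acc=39 shift=7
  byte[5]=0x87 cont=1 payload=0x07=7: acc |= 7<<7 -> acc=935 shift=14
  byte[6]=0x9B cont=1 payload=0x1B=27: acc |= 27<<14 -> acc=443303 shift=21
  byte[7]=0x7D cont=0 payload=0x7D=125: acc |= 125<<21 -> acc=262587303 shift=28 [end]
Varint 2: bytes[4:8] = A7 87 9B 7D -> value 262587303 (4 byte(s))
  byte[8]=0x47 cont=0 payload=0x47=71: acc |= 71<<0 -> acc=71 shift=7 [end]
Varint 3: bytes[8:9] = 47 -> value 71 (1 byte(s))
  byte[9]=0xCF cont=1 payload=0x4F=79: acc |= 79<<0 -> acc=79 shift=7
  byte[10]=0xA9 cont=1 payload=0x29=41: acc |= 41<<7 -> acc=5327 shift=14
  byte[11]=0x41 cont=0 payload=0x41=65: acc |= 65<<14 -> acc=1070287 shift=21 [end]
Varint 4: bytes[9:12] = CF A9 41 -> value 1070287 (3 byte(s))

Answer: 258767846 262587303 71 1070287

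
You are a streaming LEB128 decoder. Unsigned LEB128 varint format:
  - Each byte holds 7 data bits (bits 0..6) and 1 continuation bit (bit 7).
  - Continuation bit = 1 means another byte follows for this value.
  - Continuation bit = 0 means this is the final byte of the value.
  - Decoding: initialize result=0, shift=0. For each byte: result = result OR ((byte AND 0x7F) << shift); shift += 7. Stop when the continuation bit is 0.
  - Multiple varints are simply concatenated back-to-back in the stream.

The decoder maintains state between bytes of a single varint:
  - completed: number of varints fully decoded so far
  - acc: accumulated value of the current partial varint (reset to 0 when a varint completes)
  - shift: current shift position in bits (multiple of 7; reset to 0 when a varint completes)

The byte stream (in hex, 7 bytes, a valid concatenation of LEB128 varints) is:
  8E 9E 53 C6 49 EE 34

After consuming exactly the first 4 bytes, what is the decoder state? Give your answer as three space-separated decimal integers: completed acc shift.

Answer: 1 70 7

Derivation:
byte[0]=0x8E cont=1 payload=0x0E: acc |= 14<<0 -> completed=0 acc=14 shift=7
byte[1]=0x9E cont=1 payload=0x1E: acc |= 30<<7 -> completed=0 acc=3854 shift=14
byte[2]=0x53 cont=0 payload=0x53: varint #1 complete (value=1363726); reset -> completed=1 acc=0 shift=0
byte[3]=0xC6 cont=1 payload=0x46: acc |= 70<<0 -> completed=1 acc=70 shift=7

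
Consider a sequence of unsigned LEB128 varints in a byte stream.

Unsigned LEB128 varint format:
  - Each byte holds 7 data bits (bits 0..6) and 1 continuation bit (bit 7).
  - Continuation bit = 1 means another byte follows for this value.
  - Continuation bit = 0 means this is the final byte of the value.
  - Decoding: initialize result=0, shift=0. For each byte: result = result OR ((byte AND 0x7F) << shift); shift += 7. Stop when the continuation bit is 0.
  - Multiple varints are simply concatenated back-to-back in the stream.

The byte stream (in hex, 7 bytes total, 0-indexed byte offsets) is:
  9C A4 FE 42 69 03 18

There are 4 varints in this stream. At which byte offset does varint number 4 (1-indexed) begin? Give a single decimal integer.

Answer: 6

Derivation:
  byte[0]=0x9C cont=1 payload=0x1C=28: acc |= 28<<0 -> acc=28 shift=7
  byte[1]=0xA4 cont=1 payload=0x24=36: acc |= 36<<7 -> acc=4636 shift=14
  byte[2]=0xFE cont=1 payload=0x7E=126: acc |= 126<<14 -> acc=2069020 shift=21
  byte[3]=0x42 cont=0 payload=0x42=66: acc |= 66<<21 -> acc=140481052 shift=28 [end]
Varint 1: bytes[0:4] = 9C A4 FE 42 -> value 140481052 (4 byte(s))
  byte[4]=0x69 cont=0 payload=0x69=105: acc |= 105<<0 -> acc=105 shift=7 [end]
Varint 2: bytes[4:5] = 69 -> value 105 (1 byte(s))
  byte[5]=0x03 cont=0 payload=0x03=3: acc |= 3<<0 -> acc=3 shift=7 [end]
Varint 3: bytes[5:6] = 03 -> value 3 (1 byte(s))
  byte[6]=0x18 cont=0 payload=0x18=24: acc |= 24<<0 -> acc=24 shift=7 [end]
Varint 4: bytes[6:7] = 18 -> value 24 (1 byte(s))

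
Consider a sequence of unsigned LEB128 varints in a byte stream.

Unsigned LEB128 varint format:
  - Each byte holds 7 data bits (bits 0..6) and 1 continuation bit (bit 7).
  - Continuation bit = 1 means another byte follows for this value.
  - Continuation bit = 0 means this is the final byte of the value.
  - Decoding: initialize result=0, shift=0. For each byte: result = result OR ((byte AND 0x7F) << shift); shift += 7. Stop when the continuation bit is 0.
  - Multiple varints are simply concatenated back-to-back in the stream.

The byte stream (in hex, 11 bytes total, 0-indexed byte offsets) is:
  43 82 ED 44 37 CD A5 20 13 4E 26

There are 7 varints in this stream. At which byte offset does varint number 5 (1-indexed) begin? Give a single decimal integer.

  byte[0]=0x43 cont=0 payload=0x43=67: acc |= 67<<0 -> acc=67 shift=7 [end]
Varint 1: bytes[0:1] = 43 -> value 67 (1 byte(s))
  byte[1]=0x82 cont=1 payload=0x02=2: acc |= 2<<0 -> acc=2 shift=7
  byte[2]=0xED cont=1 payload=0x6D=109: acc |= 109<<7 -> acc=13954 shift=14
  byte[3]=0x44 cont=0 payload=0x44=68: acc |= 68<<14 -> acc=1128066 shift=21 [end]
Varint 2: bytes[1:4] = 82 ED 44 -> value 1128066 (3 byte(s))
  byte[4]=0x37 cont=0 payload=0x37=55: acc |= 55<<0 -> acc=55 shift=7 [end]
Varint 3: bytes[4:5] = 37 -> value 55 (1 byte(s))
  byte[5]=0xCD cont=1 payload=0x4D=77: acc |= 77<<0 -> acc=77 shift=7
  byte[6]=0xA5 cont=1 payload=0x25=37: acc |= 37<<7 -> acc=4813 shift=14
  byte[7]=0x20 cont=0 payload=0x20=32: acc |= 32<<14 -> acc=529101 shift=21 [end]
Varint 4: bytes[5:8] = CD A5 20 -> value 529101 (3 byte(s))
  byte[8]=0x13 cont=0 payload=0x13=19: acc |= 19<<0 -> acc=19 shift=7 [end]
Varint 5: bytes[8:9] = 13 -> value 19 (1 byte(s))
  byte[9]=0x4E cont=0 payload=0x4E=78: acc |= 78<<0 -> acc=78 shift=7 [end]
Varint 6: bytes[9:10] = 4E -> value 78 (1 byte(s))
  byte[10]=0x26 cont=0 payload=0x26=38: acc |= 38<<0 -> acc=38 shift=7 [end]
Varint 7: bytes[10:11] = 26 -> value 38 (1 byte(s))

Answer: 8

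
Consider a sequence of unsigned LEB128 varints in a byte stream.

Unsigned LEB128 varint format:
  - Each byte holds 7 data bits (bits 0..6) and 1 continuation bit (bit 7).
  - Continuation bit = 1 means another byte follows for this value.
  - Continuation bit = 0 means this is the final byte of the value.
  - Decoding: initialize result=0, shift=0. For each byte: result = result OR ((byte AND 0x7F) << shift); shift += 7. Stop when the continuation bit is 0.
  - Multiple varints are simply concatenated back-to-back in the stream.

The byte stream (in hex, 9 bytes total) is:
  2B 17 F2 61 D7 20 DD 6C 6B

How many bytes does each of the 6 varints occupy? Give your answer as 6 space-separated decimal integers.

  byte[0]=0x2B cont=0 payload=0x2B=43: acc |= 43<<0 -> acc=43 shift=7 [end]
Varint 1: bytes[0:1] = 2B -> value 43 (1 byte(s))
  byte[1]=0x17 cont=0 payload=0x17=23: acc |= 23<<0 -> acc=23 shift=7 [end]
Varint 2: bytes[1:2] = 17 -> value 23 (1 byte(s))
  byte[2]=0xF2 cont=1 payload=0x72=114: acc |= 114<<0 -> acc=114 shift=7
  byte[3]=0x61 cont=0 payload=0x61=97: acc |= 97<<7 -> acc=12530 shift=14 [end]
Varint 3: bytes[2:4] = F2 61 -> value 12530 (2 byte(s))
  byte[4]=0xD7 cont=1 payload=0x57=87: acc |= 87<<0 -> acc=87 shift=7
  byte[5]=0x20 cont=0 payload=0x20=32: acc |= 32<<7 -> acc=4183 shift=14 [end]
Varint 4: bytes[4:6] = D7 20 -> value 4183 (2 byte(s))
  byte[6]=0xDD cont=1 payload=0x5D=93: acc |= 93<<0 -> acc=93 shift=7
  byte[7]=0x6C cont=0 payload=0x6C=108: acc |= 108<<7 -> acc=13917 shift=14 [end]
Varint 5: bytes[6:8] = DD 6C -> value 13917 (2 byte(s))
  byte[8]=0x6B cont=0 payload=0x6B=107: acc |= 107<<0 -> acc=107 shift=7 [end]
Varint 6: bytes[8:9] = 6B -> value 107 (1 byte(s))

Answer: 1 1 2 2 2 1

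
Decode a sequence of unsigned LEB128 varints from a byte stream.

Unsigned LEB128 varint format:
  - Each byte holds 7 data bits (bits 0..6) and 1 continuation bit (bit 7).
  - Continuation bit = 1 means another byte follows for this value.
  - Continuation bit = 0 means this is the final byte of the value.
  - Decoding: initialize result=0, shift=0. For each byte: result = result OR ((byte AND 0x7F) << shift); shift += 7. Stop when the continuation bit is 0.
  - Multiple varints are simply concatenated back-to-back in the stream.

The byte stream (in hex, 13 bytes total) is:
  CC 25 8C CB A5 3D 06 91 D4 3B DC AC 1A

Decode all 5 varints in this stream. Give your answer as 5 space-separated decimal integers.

Answer: 4812 128542092 6 977425 431708

Derivation:
  byte[0]=0xCC cont=1 payload=0x4C=76: acc |= 76<<0 -> acc=76 shift=7
  byte[1]=0x25 cont=0 payload=0x25=37: acc |= 37<<7 -> acc=4812 shift=14 [end]
Varint 1: bytes[0:2] = CC 25 -> value 4812 (2 byte(s))
  byte[2]=0x8C cont=1 payload=0x0C=12: acc |= 12<<0 -> acc=12 shift=7
  byte[3]=0xCB cont=1 payload=0x4B=75: acc |= 75<<7 -> acc=9612 shift=14
  byte[4]=0xA5 cont=1 payload=0x25=37: acc |= 37<<14 -> acc=615820 shift=21
  byte[5]=0x3D cont=0 payload=0x3D=61: acc |= 61<<21 -> acc=128542092 shift=28 [end]
Varint 2: bytes[2:6] = 8C CB A5 3D -> value 128542092 (4 byte(s))
  byte[6]=0x06 cont=0 payload=0x06=6: acc |= 6<<0 -> acc=6 shift=7 [end]
Varint 3: bytes[6:7] = 06 -> value 6 (1 byte(s))
  byte[7]=0x91 cont=1 payload=0x11=17: acc |= 17<<0 -> acc=17 shift=7
  byte[8]=0xD4 cont=1 payload=0x54=84: acc |= 84<<7 -> acc=10769 shift=14
  byte[9]=0x3B cont=0 payload=0x3B=59: acc |= 59<<14 -> acc=977425 shift=21 [end]
Varint 4: bytes[7:10] = 91 D4 3B -> value 977425 (3 byte(s))
  byte[10]=0xDC cont=1 payload=0x5C=92: acc |= 92<<0 -> acc=92 shift=7
  byte[11]=0xAC cont=1 payload=0x2C=44: acc |= 44<<7 -> acc=5724 shift=14
  byte[12]=0x1A cont=0 payload=0x1A=26: acc |= 26<<14 -> acc=431708 shift=21 [end]
Varint 5: bytes[10:13] = DC AC 1A -> value 431708 (3 byte(s))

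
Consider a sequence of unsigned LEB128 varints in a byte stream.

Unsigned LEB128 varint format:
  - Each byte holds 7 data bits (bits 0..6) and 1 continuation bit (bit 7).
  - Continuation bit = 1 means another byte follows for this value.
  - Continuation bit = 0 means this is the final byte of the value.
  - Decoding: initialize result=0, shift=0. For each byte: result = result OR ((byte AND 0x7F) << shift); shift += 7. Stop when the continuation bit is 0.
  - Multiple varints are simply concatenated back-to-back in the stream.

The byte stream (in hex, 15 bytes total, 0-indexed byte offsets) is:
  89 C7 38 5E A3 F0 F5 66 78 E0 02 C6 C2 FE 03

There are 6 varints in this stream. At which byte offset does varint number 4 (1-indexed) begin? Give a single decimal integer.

Answer: 8

Derivation:
  byte[0]=0x89 cont=1 payload=0x09=9: acc |= 9<<0 -> acc=9 shift=7
  byte[1]=0xC7 cont=1 payload=0x47=71: acc |= 71<<7 -> acc=9097 shift=14
  byte[2]=0x38 cont=0 payload=0x38=56: acc |= 56<<14 -> acc=926601 shift=21 [end]
Varint 1: bytes[0:3] = 89 C7 38 -> value 926601 (3 byte(s))
  byte[3]=0x5E cont=0 payload=0x5E=94: acc |= 94<<0 -> acc=94 shift=7 [end]
Varint 2: bytes[3:4] = 5E -> value 94 (1 byte(s))
  byte[4]=0xA3 cont=1 payload=0x23=35: acc |= 35<<0 -> acc=35 shift=7
  byte[5]=0xF0 cont=1 payload=0x70=112: acc |= 112<<7 -> acc=14371 shift=14
  byte[6]=0xF5 cont=1 payload=0x75=117: acc |= 117<<14 -> acc=1931299 shift=21
  byte[7]=0x66 cont=0 payload=0x66=102: acc |= 102<<21 -> acc=215840803 shift=28 [end]
Varint 3: bytes[4:8] = A3 F0 F5 66 -> value 215840803 (4 byte(s))
  byte[8]=0x78 cont=0 payload=0x78=120: acc |= 120<<0 -> acc=120 shift=7 [end]
Varint 4: bytes[8:9] = 78 -> value 120 (1 byte(s))
  byte[9]=0xE0 cont=1 payload=0x60=96: acc |= 96<<0 -> acc=96 shift=7
  byte[10]=0x02 cont=0 payload=0x02=2: acc |= 2<<7 -> acc=352 shift=14 [end]
Varint 5: bytes[9:11] = E0 02 -> value 352 (2 byte(s))
  byte[11]=0xC6 cont=1 payload=0x46=70: acc |= 70<<0 -> acc=70 shift=7
  byte[12]=0xC2 cont=1 payload=0x42=66: acc |= 66<<7 -> acc=8518 shift=14
  byte[13]=0xFE cont=1 payload=0x7E=126: acc |= 126<<14 -> acc=2072902 shift=21
  byte[14]=0x03 cont=0 payload=0x03=3: acc |= 3<<21 -> acc=8364358 shift=28 [end]
Varint 6: bytes[11:15] = C6 C2 FE 03 -> value 8364358 (4 byte(s))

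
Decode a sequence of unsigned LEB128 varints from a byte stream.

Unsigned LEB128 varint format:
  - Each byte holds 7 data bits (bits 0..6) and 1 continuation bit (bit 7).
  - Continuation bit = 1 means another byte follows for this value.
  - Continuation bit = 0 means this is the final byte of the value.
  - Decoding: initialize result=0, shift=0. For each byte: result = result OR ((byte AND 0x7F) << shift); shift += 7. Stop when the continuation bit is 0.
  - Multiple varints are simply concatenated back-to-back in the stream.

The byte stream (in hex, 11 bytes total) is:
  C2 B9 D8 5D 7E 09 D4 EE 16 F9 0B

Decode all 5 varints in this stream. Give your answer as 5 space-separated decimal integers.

  byte[0]=0xC2 cont=1 payload=0x42=66: acc |= 66<<0 -> acc=66 shift=7
  byte[1]=0xB9 cont=1 payload=0x39=57: acc |= 57<<7 -> acc=7362 shift=14
  byte[2]=0xD8 cont=1 payload=0x58=88: acc |= 88<<14 -> acc=1449154 shift=21
  byte[3]=0x5D cont=0 payload=0x5D=93: acc |= 93<<21 -> acc=196484290 shift=28 [end]
Varint 1: bytes[0:4] = C2 B9 D8 5D -> value 196484290 (4 byte(s))
  byte[4]=0x7E cont=0 payload=0x7E=126: acc |= 126<<0 -> acc=126 shift=7 [end]
Varint 2: bytes[4:5] = 7E -> value 126 (1 byte(s))
  byte[5]=0x09 cont=0 payload=0x09=9: acc |= 9<<0 -> acc=9 shift=7 [end]
Varint 3: bytes[5:6] = 09 -> value 9 (1 byte(s))
  byte[6]=0xD4 cont=1 payload=0x54=84: acc |= 84<<0 -> acc=84 shift=7
  byte[7]=0xEE cont=1 payload=0x6E=110: acc |= 110<<7 -> acc=14164 shift=14
  byte[8]=0x16 cont=0 payload=0x16=22: acc |= 22<<14 -> acc=374612 shift=21 [end]
Varint 4: bytes[6:9] = D4 EE 16 -> value 374612 (3 byte(s))
  byte[9]=0xF9 cont=1 payload=0x79=121: acc |= 121<<0 -> acc=121 shift=7
  byte[10]=0x0B cont=0 payload=0x0B=11: acc |= 11<<7 -> acc=1529 shift=14 [end]
Varint 5: bytes[9:11] = F9 0B -> value 1529 (2 byte(s))

Answer: 196484290 126 9 374612 1529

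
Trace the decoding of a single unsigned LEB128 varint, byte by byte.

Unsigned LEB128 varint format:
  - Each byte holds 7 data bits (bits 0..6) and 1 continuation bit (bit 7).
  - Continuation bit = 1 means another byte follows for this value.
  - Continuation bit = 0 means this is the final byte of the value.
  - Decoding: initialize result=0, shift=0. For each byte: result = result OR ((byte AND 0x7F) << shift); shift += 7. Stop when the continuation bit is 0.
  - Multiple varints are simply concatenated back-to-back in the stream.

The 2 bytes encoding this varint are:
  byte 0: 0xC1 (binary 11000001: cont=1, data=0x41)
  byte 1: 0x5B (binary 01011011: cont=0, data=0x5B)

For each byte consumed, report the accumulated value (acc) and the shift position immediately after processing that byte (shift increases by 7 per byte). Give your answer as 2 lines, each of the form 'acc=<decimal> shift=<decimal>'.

byte 0=0xC1: payload=0x41=65, contrib = 65<<0 = 65; acc -> 65, shift -> 7
byte 1=0x5B: payload=0x5B=91, contrib = 91<<7 = 11648; acc -> 11713, shift -> 14

Answer: acc=65 shift=7
acc=11713 shift=14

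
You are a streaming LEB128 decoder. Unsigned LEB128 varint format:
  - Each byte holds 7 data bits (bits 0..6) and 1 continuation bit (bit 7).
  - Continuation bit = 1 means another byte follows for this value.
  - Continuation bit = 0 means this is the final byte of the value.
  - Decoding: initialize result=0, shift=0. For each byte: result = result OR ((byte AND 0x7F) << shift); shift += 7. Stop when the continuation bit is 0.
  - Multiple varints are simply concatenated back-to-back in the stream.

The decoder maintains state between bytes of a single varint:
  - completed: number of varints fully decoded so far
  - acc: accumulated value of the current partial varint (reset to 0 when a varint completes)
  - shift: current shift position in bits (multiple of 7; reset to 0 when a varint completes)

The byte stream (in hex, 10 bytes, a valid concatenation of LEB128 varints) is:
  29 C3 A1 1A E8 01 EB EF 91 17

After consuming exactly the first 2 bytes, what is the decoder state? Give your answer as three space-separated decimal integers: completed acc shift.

byte[0]=0x29 cont=0 payload=0x29: varint #1 complete (value=41); reset -> completed=1 acc=0 shift=0
byte[1]=0xC3 cont=1 payload=0x43: acc |= 67<<0 -> completed=1 acc=67 shift=7

Answer: 1 67 7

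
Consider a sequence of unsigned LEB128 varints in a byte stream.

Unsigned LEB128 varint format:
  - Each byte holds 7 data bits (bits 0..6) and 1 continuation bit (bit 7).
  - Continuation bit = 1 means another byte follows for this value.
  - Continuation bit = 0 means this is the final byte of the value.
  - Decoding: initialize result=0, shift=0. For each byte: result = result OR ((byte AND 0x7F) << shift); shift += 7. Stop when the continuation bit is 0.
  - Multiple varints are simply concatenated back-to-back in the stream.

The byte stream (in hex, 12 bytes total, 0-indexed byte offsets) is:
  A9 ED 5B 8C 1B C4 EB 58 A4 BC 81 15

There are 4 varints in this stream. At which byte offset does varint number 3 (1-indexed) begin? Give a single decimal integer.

Answer: 5

Derivation:
  byte[0]=0xA9 cont=1 payload=0x29=41: acc |= 41<<0 -> acc=41 shift=7
  byte[1]=0xED cont=1 payload=0x6D=109: acc |= 109<<7 -> acc=13993 shift=14
  byte[2]=0x5B cont=0 payload=0x5B=91: acc |= 91<<14 -> acc=1504937 shift=21 [end]
Varint 1: bytes[0:3] = A9 ED 5B -> value 1504937 (3 byte(s))
  byte[3]=0x8C cont=1 payload=0x0C=12: acc |= 12<<0 -> acc=12 shift=7
  byte[4]=0x1B cont=0 payload=0x1B=27: acc |= 27<<7 -> acc=3468 shift=14 [end]
Varint 2: bytes[3:5] = 8C 1B -> value 3468 (2 byte(s))
  byte[5]=0xC4 cont=1 payload=0x44=68: acc |= 68<<0 -> acc=68 shift=7
  byte[6]=0xEB cont=1 payload=0x6B=107: acc |= 107<<7 -> acc=13764 shift=14
  byte[7]=0x58 cont=0 payload=0x58=88: acc |= 88<<14 -> acc=1455556 shift=21 [end]
Varint 3: bytes[5:8] = C4 EB 58 -> value 1455556 (3 byte(s))
  byte[8]=0xA4 cont=1 payload=0x24=36: acc |= 36<<0 -> acc=36 shift=7
  byte[9]=0xBC cont=1 payload=0x3C=60: acc |= 60<<7 -> acc=7716 shift=14
  byte[10]=0x81 cont=1 payload=0x01=1: acc |= 1<<14 -> acc=24100 shift=21
  byte[11]=0x15 cont=0 payload=0x15=21: acc |= 21<<21 -> acc=44064292 shift=28 [end]
Varint 4: bytes[8:12] = A4 BC 81 15 -> value 44064292 (4 byte(s))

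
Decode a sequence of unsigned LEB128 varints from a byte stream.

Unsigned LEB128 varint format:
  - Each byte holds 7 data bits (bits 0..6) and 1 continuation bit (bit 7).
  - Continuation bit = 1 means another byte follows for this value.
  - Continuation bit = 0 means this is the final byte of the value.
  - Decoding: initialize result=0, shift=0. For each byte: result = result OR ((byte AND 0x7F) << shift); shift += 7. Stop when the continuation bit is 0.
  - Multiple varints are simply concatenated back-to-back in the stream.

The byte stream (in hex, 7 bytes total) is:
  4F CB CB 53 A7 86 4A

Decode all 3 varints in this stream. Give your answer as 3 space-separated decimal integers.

  byte[0]=0x4F cont=0 payload=0x4F=79: acc |= 79<<0 -> acc=79 shift=7 [end]
Varint 1: bytes[0:1] = 4F -> value 79 (1 byte(s))
  byte[1]=0xCB cont=1 payload=0x4B=75: acc |= 75<<0 -> acc=75 shift=7
  byte[2]=0xCB cont=1 payload=0x4B=75: acc |= 75<<7 -> acc=9675 shift=14
  byte[3]=0x53 cont=0 payload=0x53=83: acc |= 83<<14 -> acc=1369547 shift=21 [end]
Varint 2: bytes[1:4] = CB CB 53 -> value 1369547 (3 byte(s))
  byte[4]=0xA7 cont=1 payload=0x27=39: acc |= 39<<0 -> acc=39 shift=7
  byte[5]=0x86 cont=1 payload=0x06=6: acc |= 6<<7 -> acc=807 shift=14
  byte[6]=0x4A cont=0 payload=0x4A=74: acc |= 74<<14 -> acc=1213223 shift=21 [end]
Varint 3: bytes[4:7] = A7 86 4A -> value 1213223 (3 byte(s))

Answer: 79 1369547 1213223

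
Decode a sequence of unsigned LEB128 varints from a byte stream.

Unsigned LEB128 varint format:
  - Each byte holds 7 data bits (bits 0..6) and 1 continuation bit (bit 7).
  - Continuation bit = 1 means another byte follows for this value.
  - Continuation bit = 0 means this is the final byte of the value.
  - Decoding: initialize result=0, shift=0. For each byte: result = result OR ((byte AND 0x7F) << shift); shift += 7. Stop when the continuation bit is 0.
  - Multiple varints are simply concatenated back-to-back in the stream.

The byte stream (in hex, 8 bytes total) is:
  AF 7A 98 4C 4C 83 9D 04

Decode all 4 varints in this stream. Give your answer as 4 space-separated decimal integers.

  byte[0]=0xAF cont=1 payload=0x2F=47: acc |= 47<<0 -> acc=47 shift=7
  byte[1]=0x7A cont=0 payload=0x7A=122: acc |= 122<<7 -> acc=15663 shift=14 [end]
Varint 1: bytes[0:2] = AF 7A -> value 15663 (2 byte(s))
  byte[2]=0x98 cont=1 payload=0x18=24: acc |= 24<<0 -> acc=24 shift=7
  byte[3]=0x4C cont=0 payload=0x4C=76: acc |= 76<<7 -> acc=9752 shift=14 [end]
Varint 2: bytes[2:4] = 98 4C -> value 9752 (2 byte(s))
  byte[4]=0x4C cont=0 payload=0x4C=76: acc |= 76<<0 -> acc=76 shift=7 [end]
Varint 3: bytes[4:5] = 4C -> value 76 (1 byte(s))
  byte[5]=0x83 cont=1 payload=0x03=3: acc |= 3<<0 -> acc=3 shift=7
  byte[6]=0x9D cont=1 payload=0x1D=29: acc |= 29<<7 -> acc=3715 shift=14
  byte[7]=0x04 cont=0 payload=0x04=4: acc |= 4<<14 -> acc=69251 shift=21 [end]
Varint 4: bytes[5:8] = 83 9D 04 -> value 69251 (3 byte(s))

Answer: 15663 9752 76 69251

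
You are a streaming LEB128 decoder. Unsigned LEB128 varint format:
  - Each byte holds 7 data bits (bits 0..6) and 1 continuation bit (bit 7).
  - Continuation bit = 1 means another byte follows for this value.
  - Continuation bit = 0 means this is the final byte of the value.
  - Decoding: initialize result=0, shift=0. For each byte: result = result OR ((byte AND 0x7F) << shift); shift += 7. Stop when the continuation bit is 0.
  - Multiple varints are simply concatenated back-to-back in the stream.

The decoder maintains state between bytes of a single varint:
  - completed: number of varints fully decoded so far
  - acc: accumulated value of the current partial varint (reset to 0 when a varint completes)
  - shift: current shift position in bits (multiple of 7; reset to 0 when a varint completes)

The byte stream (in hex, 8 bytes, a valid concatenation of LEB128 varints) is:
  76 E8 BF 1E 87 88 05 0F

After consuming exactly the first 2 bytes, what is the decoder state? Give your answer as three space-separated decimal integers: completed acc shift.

Answer: 1 104 7

Derivation:
byte[0]=0x76 cont=0 payload=0x76: varint #1 complete (value=118); reset -> completed=1 acc=0 shift=0
byte[1]=0xE8 cont=1 payload=0x68: acc |= 104<<0 -> completed=1 acc=104 shift=7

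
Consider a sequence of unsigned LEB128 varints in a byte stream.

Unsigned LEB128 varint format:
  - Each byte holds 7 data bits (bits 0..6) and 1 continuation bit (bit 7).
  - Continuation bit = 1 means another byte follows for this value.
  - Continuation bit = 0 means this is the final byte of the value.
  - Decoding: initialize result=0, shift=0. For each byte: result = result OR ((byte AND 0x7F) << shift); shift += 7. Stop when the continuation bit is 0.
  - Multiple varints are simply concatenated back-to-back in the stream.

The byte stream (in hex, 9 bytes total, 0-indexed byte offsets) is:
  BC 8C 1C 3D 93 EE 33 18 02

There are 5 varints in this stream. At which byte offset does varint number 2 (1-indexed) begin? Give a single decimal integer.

  byte[0]=0xBC cont=1 payload=0x3C=60: acc |= 60<<0 -> acc=60 shift=7
  byte[1]=0x8C cont=1 payload=0x0C=12: acc |= 12<<7 -> acc=1596 shift=14
  byte[2]=0x1C cont=0 payload=0x1C=28: acc |= 28<<14 -> acc=460348 shift=21 [end]
Varint 1: bytes[0:3] = BC 8C 1C -> value 460348 (3 byte(s))
  byte[3]=0x3D cont=0 payload=0x3D=61: acc |= 61<<0 -> acc=61 shift=7 [end]
Varint 2: bytes[3:4] = 3D -> value 61 (1 byte(s))
  byte[4]=0x93 cont=1 payload=0x13=19: acc |= 19<<0 -> acc=19 shift=7
  byte[5]=0xEE cont=1 payload=0x6E=110: acc |= 110<<7 -> acc=14099 shift=14
  byte[6]=0x33 cont=0 payload=0x33=51: acc |= 51<<14 -> acc=849683 shift=21 [end]
Varint 3: bytes[4:7] = 93 EE 33 -> value 849683 (3 byte(s))
  byte[7]=0x18 cont=0 payload=0x18=24: acc |= 24<<0 -> acc=24 shift=7 [end]
Varint 4: bytes[7:8] = 18 -> value 24 (1 byte(s))
  byte[8]=0x02 cont=0 payload=0x02=2: acc |= 2<<0 -> acc=2 shift=7 [end]
Varint 5: bytes[8:9] = 02 -> value 2 (1 byte(s))

Answer: 3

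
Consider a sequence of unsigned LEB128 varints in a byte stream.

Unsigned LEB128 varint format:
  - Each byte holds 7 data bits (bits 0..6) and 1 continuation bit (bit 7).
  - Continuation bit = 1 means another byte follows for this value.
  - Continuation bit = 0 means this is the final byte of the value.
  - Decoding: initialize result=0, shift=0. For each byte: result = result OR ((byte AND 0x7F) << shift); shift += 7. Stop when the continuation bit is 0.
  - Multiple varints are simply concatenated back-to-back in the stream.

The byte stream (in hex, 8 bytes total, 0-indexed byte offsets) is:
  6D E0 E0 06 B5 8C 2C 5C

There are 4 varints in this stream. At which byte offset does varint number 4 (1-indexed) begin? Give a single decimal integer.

  byte[0]=0x6D cont=0 payload=0x6D=109: acc |= 109<<0 -> acc=109 shift=7 [end]
Varint 1: bytes[0:1] = 6D -> value 109 (1 byte(s))
  byte[1]=0xE0 cont=1 payload=0x60=96: acc |= 96<<0 -> acc=96 shift=7
  byte[2]=0xE0 cont=1 payload=0x60=96: acc |= 96<<7 -> acc=12384 shift=14
  byte[3]=0x06 cont=0 payload=0x06=6: acc |= 6<<14 -> acc=110688 shift=21 [end]
Varint 2: bytes[1:4] = E0 E0 06 -> value 110688 (3 byte(s))
  byte[4]=0xB5 cont=1 payload=0x35=53: acc |= 53<<0 -> acc=53 shift=7
  byte[5]=0x8C cont=1 payload=0x0C=12: acc |= 12<<7 -> acc=1589 shift=14
  byte[6]=0x2C cont=0 payload=0x2C=44: acc |= 44<<14 -> acc=722485 shift=21 [end]
Varint 3: bytes[4:7] = B5 8C 2C -> value 722485 (3 byte(s))
  byte[7]=0x5C cont=0 payload=0x5C=92: acc |= 92<<0 -> acc=92 shift=7 [end]
Varint 4: bytes[7:8] = 5C -> value 92 (1 byte(s))

Answer: 7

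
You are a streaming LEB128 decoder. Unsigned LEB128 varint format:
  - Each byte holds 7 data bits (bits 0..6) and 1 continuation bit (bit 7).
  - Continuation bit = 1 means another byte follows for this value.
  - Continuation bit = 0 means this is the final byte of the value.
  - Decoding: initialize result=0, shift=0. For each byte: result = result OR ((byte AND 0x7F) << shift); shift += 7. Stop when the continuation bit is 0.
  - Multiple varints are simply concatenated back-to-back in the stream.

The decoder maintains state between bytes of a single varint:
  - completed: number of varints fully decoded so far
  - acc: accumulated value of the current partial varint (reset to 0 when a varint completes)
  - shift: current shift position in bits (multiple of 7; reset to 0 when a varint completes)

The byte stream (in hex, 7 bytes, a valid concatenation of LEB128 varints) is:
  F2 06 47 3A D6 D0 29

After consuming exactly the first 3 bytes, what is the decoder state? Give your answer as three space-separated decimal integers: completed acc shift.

Answer: 2 0 0

Derivation:
byte[0]=0xF2 cont=1 payload=0x72: acc |= 114<<0 -> completed=0 acc=114 shift=7
byte[1]=0x06 cont=0 payload=0x06: varint #1 complete (value=882); reset -> completed=1 acc=0 shift=0
byte[2]=0x47 cont=0 payload=0x47: varint #2 complete (value=71); reset -> completed=2 acc=0 shift=0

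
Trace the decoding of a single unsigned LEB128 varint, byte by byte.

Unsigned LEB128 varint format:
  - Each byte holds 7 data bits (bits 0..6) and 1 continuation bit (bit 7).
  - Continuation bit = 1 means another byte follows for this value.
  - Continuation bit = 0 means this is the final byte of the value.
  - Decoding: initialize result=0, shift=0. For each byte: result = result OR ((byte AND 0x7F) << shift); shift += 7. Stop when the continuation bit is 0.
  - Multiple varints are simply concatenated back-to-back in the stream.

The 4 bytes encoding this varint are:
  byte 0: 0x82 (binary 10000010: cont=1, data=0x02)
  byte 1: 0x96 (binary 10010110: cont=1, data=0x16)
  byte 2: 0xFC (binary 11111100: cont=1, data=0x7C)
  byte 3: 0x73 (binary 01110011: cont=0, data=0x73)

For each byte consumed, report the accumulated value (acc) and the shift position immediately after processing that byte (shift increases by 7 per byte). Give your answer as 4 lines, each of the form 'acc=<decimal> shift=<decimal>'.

Answer: acc=2 shift=7
acc=2818 shift=14
acc=2034434 shift=21
acc=243206914 shift=28

Derivation:
byte 0=0x82: payload=0x02=2, contrib = 2<<0 = 2; acc -> 2, shift -> 7
byte 1=0x96: payload=0x16=22, contrib = 22<<7 = 2816; acc -> 2818, shift -> 14
byte 2=0xFC: payload=0x7C=124, contrib = 124<<14 = 2031616; acc -> 2034434, shift -> 21
byte 3=0x73: payload=0x73=115, contrib = 115<<21 = 241172480; acc -> 243206914, shift -> 28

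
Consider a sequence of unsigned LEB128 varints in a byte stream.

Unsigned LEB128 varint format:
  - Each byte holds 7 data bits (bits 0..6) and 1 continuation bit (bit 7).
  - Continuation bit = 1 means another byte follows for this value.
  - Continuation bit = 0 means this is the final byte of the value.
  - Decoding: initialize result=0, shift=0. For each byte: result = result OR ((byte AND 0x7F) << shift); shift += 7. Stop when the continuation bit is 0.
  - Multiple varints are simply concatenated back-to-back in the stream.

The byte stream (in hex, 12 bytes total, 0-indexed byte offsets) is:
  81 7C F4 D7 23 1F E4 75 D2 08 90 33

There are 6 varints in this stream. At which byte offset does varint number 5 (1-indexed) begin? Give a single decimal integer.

  byte[0]=0x81 cont=1 payload=0x01=1: acc |= 1<<0 -> acc=1 shift=7
  byte[1]=0x7C cont=0 payload=0x7C=124: acc |= 124<<7 -> acc=15873 shift=14 [end]
Varint 1: bytes[0:2] = 81 7C -> value 15873 (2 byte(s))
  byte[2]=0xF4 cont=1 payload=0x74=116: acc |= 116<<0 -> acc=116 shift=7
  byte[3]=0xD7 cont=1 payload=0x57=87: acc |= 87<<7 -> acc=11252 shift=14
  byte[4]=0x23 cont=0 payload=0x23=35: acc |= 35<<14 -> acc=584692 shift=21 [end]
Varint 2: bytes[2:5] = F4 D7 23 -> value 584692 (3 byte(s))
  byte[5]=0x1F cont=0 payload=0x1F=31: acc |= 31<<0 -> acc=31 shift=7 [end]
Varint 3: bytes[5:6] = 1F -> value 31 (1 byte(s))
  byte[6]=0xE4 cont=1 payload=0x64=100: acc |= 100<<0 -> acc=100 shift=7
  byte[7]=0x75 cont=0 payload=0x75=117: acc |= 117<<7 -> acc=15076 shift=14 [end]
Varint 4: bytes[6:8] = E4 75 -> value 15076 (2 byte(s))
  byte[8]=0xD2 cont=1 payload=0x52=82: acc |= 82<<0 -> acc=82 shift=7
  byte[9]=0x08 cont=0 payload=0x08=8: acc |= 8<<7 -> acc=1106 shift=14 [end]
Varint 5: bytes[8:10] = D2 08 -> value 1106 (2 byte(s))
  byte[10]=0x90 cont=1 payload=0x10=16: acc |= 16<<0 -> acc=16 shift=7
  byte[11]=0x33 cont=0 payload=0x33=51: acc |= 51<<7 -> acc=6544 shift=14 [end]
Varint 6: bytes[10:12] = 90 33 -> value 6544 (2 byte(s))

Answer: 8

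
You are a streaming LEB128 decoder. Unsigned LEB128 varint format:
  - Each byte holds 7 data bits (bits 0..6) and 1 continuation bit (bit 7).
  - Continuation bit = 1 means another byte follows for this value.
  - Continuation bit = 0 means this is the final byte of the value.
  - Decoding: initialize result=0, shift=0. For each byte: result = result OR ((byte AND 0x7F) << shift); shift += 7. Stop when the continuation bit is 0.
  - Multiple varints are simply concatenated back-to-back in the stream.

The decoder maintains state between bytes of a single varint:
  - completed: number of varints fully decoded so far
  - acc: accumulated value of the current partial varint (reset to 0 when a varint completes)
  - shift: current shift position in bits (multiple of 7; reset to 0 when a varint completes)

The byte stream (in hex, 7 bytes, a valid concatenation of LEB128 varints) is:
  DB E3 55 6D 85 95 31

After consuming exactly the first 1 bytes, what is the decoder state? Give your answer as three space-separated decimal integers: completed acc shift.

byte[0]=0xDB cont=1 payload=0x5B: acc |= 91<<0 -> completed=0 acc=91 shift=7

Answer: 0 91 7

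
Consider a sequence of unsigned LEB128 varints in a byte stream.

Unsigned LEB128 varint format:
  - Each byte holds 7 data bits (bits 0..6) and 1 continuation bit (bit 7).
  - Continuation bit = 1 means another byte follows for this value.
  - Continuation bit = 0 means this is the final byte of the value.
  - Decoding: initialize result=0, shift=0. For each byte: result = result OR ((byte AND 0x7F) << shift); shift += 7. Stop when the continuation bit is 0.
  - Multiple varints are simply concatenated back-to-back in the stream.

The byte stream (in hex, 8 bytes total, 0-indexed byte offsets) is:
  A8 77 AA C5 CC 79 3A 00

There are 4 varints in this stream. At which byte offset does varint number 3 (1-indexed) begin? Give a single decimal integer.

  byte[0]=0xA8 cont=1 payload=0x28=40: acc |= 40<<0 -> acc=40 shift=7
  byte[1]=0x77 cont=0 payload=0x77=119: acc |= 119<<7 -> acc=15272 shift=14 [end]
Varint 1: bytes[0:2] = A8 77 -> value 15272 (2 byte(s))
  byte[2]=0xAA cont=1 payload=0x2A=42: acc |= 42<<0 -> acc=42 shift=7
  byte[3]=0xC5 cont=1 payload=0x45=69: acc |= 69<<7 -> acc=8874 shift=14
  byte[4]=0xCC cont=1 payload=0x4C=76: acc |= 76<<14 -> acc=1254058 shift=21
  byte[5]=0x79 cont=0 payload=0x79=121: acc |= 121<<21 -> acc=255009450 shift=28 [end]
Varint 2: bytes[2:6] = AA C5 CC 79 -> value 255009450 (4 byte(s))
  byte[6]=0x3A cont=0 payload=0x3A=58: acc |= 58<<0 -> acc=58 shift=7 [end]
Varint 3: bytes[6:7] = 3A -> value 58 (1 byte(s))
  byte[7]=0x00 cont=0 payload=0x00=0: acc |= 0<<0 -> acc=0 shift=7 [end]
Varint 4: bytes[7:8] = 00 -> value 0 (1 byte(s))

Answer: 6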